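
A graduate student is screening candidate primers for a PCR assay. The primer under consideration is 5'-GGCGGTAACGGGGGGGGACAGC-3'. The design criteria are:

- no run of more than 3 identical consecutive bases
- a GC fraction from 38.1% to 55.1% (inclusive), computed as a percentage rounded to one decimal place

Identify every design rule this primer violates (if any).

Base counts: A=4, T=1, G=13, C=4 (length 22).
homopolymer run: longest run = 8, exceeds 3 ✗
GC content: GC 17/22 = 77.3%, outside 38.1–55.1% ✗

Fails: homopolymer run, GC content.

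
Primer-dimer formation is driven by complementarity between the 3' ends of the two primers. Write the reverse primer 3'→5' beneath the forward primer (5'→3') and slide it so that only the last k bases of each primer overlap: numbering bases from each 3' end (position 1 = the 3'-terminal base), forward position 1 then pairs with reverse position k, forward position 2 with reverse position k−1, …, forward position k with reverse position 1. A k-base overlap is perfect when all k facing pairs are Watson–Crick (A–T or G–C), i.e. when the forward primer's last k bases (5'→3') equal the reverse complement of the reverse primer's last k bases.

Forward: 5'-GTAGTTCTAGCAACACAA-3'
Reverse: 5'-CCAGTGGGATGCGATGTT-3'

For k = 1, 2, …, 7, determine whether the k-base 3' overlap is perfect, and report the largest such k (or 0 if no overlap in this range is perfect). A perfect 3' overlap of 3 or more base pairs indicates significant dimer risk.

Last 7 bases (5'→3') — forward …AACACAA, reverse …CGATGTT.
Reverse complement of the reverse primer's last 7 bases: AACATCG; its first k bases are the reverse complement of the reverse primer's last k bases, so a perfect k-base overlap needs the forward primer's last k bases to equal them.
Comparing (forward last k vs required): k=1: A vs A ✓; k=2: AA vs AA ✓; k=3: CAA vs AAC ✗; k=4: ACAA vs AACA ✗; k=5: CACAA vs AACAT ✗; k=6: ACACAA vs AACATC ✗; k=7: AACACAA vs AACATCG ✗.
Perfect overlaps at k = 1, 2; the largest is 2.

Longest perfect overlap: 2 complementary base pairs; below the dimer-risk threshold (threshold 3).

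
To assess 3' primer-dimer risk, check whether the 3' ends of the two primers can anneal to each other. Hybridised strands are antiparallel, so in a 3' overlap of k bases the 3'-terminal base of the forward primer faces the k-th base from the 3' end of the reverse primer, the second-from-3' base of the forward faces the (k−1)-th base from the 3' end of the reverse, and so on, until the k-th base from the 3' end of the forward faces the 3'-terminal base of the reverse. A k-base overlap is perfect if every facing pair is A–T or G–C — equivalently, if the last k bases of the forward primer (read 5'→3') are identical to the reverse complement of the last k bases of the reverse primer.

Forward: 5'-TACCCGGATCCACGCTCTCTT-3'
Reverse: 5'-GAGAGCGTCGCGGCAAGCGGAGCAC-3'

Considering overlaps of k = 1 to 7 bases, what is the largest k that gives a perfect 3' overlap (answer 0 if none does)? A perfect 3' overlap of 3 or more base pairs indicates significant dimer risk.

Last 7 bases (5'→3') — forward …CTCTCTT, reverse …GGAGCAC.
Reverse complement of the reverse primer's last 7 bases: GTGCTCC; its first k bases are the reverse complement of the reverse primer's last k bases, so a perfect k-base overlap needs the forward primer's last k bases to equal them.
Comparing (forward last k vs required): k=1: T vs G ✗; k=2: TT vs GT ✗; k=3: CTT vs GTG ✗; k=4: TCTT vs GTGC ✗; k=5: CTCTT vs GTGCT ✗; k=6: TCTCTT vs GTGCTC ✗; k=7: CTCTCTT vs GTGCTCC ✗.
No overlap length from 1 to 7 is perfect, so the longest perfect 3' overlap is 0.

Longest perfect overlap: 0 complementary base pairs; below the dimer-risk threshold (threshold 3).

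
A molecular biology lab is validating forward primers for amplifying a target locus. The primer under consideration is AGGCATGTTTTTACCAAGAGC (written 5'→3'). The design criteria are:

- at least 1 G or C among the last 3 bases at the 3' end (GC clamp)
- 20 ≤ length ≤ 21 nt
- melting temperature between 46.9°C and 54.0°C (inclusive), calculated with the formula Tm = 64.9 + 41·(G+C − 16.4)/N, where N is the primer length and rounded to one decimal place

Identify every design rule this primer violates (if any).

Base counts: A=6, T=6, G=5, C=4 (length 21).
GC clamp: 3' end AGC has 2 G/C ✓
length: length 21 ✓
Tm: Tm = 64.9 + 41·(9 − 16.4)/21 = 50.5°C ✓

Meets all criteria.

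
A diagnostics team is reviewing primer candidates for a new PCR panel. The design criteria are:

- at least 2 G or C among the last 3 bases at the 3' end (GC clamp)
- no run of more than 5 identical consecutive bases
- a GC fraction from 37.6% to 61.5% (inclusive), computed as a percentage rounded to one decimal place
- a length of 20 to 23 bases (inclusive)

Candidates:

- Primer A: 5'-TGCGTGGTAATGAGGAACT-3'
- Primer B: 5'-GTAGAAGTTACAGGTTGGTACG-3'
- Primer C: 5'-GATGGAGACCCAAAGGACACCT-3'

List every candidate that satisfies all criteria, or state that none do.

Primer A (19 nt, A=5 T=5 G=7 C=2): 3' end ACT has 1 G/C, need ≥2 ✗; longest run = 2 ✓; GC 9/19 = 47.4% ✓; length 19, outside 20–23 ✗ — fails.
Primer B (22 nt, A=6 T=6 G=8 C=2): 3' end ACG has 2 G/C ✓; longest run = 2 ✓; GC 10/22 = 45.5% ✓; length 22 ✓ — passes.
Primer C (22 nt, A=8 T=2 G=6 C=6): 3' end CCT has 2 G/C ✓; longest run = 3 ✓; GC 12/22 = 54.5% ✓; length 22 ✓ — passes.

Primer B and Primer C.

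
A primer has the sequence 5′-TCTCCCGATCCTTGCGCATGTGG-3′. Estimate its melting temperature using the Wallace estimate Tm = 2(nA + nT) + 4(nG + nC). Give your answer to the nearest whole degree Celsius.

74°C

Base counts: A=2, T=7, G=6, C=8 (length 23).
Tm = 2·(2+7) + 4·(6+8) = 2·9 + 4·14 = 18 + 56 = 74°C.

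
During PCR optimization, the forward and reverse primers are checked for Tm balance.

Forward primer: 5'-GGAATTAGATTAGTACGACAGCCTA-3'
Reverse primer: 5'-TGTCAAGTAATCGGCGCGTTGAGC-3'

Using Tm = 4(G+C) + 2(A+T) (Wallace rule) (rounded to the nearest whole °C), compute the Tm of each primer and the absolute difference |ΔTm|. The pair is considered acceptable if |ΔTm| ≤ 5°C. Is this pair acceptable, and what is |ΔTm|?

Forward: A=9 T=6 G=6 C=4 → Tm = 2·15 + 4·10 = 70°C.
Reverse: A=5 T=6 G=8 C=5 → Tm = 2·11 + 4·13 = 74°C.
|ΔTm| = |70 − 74| = 4°C, ≤ 5°C.

|ΔTm| = 4°C; the pair is acceptable.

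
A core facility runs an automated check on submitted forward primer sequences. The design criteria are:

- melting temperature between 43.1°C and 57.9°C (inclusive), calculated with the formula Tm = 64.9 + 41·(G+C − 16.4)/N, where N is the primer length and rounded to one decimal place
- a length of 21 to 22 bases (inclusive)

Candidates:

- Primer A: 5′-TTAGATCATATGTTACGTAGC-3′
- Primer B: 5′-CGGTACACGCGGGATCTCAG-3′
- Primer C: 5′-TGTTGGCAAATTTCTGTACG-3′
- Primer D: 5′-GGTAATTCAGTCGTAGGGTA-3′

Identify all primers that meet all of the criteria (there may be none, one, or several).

Primer A only.

Primer A (21 nt, A=6 T=8 G=4 C=3): Tm = 64.9 + 41·(7 − 16.4)/21 = 46.5°C ✓; length 21 ✓ — passes.
Primer B (20 nt, A=4 T=3 G=7 C=6): Tm = 64.9 + 41·(13 − 16.4)/20 = 57.9°C ✓; length 20, outside 21–22 ✗ — fails.
Primer C (20 nt, A=4 T=8 G=5 C=3): Tm = 64.9 + 41·(8 − 16.4)/20 = 47.7°C ✓; length 20, outside 21–22 ✗ — fails.
Primer D (20 nt, A=5 T=6 G=7 C=2): Tm = 64.9 + 41·(9 − 16.4)/20 = 49.7°C ✓; length 20, outside 21–22 ✗ — fails.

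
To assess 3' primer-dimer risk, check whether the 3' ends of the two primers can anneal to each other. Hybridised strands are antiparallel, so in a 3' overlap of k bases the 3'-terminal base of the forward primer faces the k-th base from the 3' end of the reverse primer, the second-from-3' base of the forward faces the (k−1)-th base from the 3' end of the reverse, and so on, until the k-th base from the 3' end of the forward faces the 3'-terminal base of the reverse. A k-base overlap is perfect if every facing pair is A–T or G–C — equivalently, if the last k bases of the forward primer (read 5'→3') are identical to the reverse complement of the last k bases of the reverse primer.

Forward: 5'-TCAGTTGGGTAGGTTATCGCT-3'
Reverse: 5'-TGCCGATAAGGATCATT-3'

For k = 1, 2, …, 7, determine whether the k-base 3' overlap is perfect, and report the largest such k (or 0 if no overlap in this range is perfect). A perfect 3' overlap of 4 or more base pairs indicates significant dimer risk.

Last 7 bases (5'→3') — forward …TATCGCT, reverse …GATCATT.
Reverse complement of the reverse primer's last 7 bases: AATGATC; its first k bases are the reverse complement of the reverse primer's last k bases, so a perfect k-base overlap needs the forward primer's last k bases to equal them.
Comparing (forward last k vs required): k=1: T vs A ✗; k=2: CT vs AA ✗; k=3: GCT vs AAT ✗; k=4: CGCT vs AATG ✗; k=5: TCGCT vs AATGA ✗; k=6: ATCGCT vs AATGAT ✗; k=7: TATCGCT vs AATGATC ✗.
No overlap length from 1 to 7 is perfect, so the longest perfect 3' overlap is 0.

Longest perfect overlap: 0 complementary base pairs; below the dimer-risk threshold (threshold 4).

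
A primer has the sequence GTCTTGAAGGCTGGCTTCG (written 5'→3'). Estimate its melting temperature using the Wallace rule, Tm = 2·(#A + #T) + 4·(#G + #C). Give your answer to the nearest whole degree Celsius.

60°C

Base counts: A=2, T=6, G=7, C=4 (length 19).
Tm = 2·(2+6) + 4·(7+4) = 2·8 + 4·11 = 16 + 44 = 60°C.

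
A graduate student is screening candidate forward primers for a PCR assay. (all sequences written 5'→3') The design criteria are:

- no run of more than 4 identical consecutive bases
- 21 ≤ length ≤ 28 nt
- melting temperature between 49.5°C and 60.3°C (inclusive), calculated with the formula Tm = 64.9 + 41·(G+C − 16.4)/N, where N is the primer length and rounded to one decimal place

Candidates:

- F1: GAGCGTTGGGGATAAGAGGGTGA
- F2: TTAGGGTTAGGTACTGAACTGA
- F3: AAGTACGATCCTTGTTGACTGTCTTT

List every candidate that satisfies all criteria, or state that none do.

F1, F2 and F3.

F1 (23 nt, A=6 T=4 G=12 C=1): longest run = 4 ✓; length 23 ✓; Tm = 64.9 + 41·(13 − 16.4)/23 = 58.8°C ✓ — passes.
F2 (22 nt, A=6 T=7 G=7 C=2): longest run = 3 ✓; length 22 ✓; Tm = 64.9 + 41·(9 − 16.4)/22 = 51.1°C ✓ — passes.
F3 (26 nt, A=5 T=11 G=5 C=5): longest run = 3 ✓; length 26 ✓; Tm = 64.9 + 41·(10 − 16.4)/26 = 54.8°C ✓ — passes.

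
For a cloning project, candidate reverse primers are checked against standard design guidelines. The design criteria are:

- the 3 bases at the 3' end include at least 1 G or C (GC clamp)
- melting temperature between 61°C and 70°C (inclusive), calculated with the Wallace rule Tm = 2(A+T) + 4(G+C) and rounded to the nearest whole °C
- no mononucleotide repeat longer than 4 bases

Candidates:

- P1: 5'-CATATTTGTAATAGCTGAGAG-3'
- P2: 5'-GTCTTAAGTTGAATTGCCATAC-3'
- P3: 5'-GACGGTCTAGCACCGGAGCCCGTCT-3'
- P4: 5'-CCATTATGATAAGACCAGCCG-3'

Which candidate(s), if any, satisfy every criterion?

P4 only.

P1 (21 nt, A=7 T=7 G=5 C=2): 3' end GAG has 2 G/C ✓; Tm = 2·14 + 4·7 = 56°C, outside 61–70°C ✗; longest run = 3 ✓ — fails.
P2 (22 nt, A=6 T=8 G=4 C=4): 3' end TAC has 1 G/C ✓; Tm = 2·14 + 4·8 = 60°C, outside 61–70°C ✗; longest run = 2 ✓ — fails.
P3 (25 nt, A=4 T=4 G=8 C=9): 3' end TCT has 1 G/C ✓; Tm = 2·8 + 4·17 = 84°C, outside 61–70°C ✗; longest run = 3 ✓ — fails.
P4 (21 nt, A=7 T=4 G=4 C=6): 3' end CCG has 3 G/C ✓; Tm = 2·11 + 4·10 = 62°C ✓; longest run = 2 ✓ — passes.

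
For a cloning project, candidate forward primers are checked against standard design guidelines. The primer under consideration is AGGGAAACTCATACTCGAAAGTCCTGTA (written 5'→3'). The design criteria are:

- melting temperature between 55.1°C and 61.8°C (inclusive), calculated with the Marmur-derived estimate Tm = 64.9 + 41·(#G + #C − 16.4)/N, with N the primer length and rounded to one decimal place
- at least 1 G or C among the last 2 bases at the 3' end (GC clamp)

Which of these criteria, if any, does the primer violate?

Fails: GC clamp.

Base counts: A=10, T=6, G=6, C=6 (length 28).
Tm: Tm = 64.9 + 41·(12 − 16.4)/28 = 58.5°C ✓
GC clamp: 3' end TA has 0 G/C, need ≥1 ✗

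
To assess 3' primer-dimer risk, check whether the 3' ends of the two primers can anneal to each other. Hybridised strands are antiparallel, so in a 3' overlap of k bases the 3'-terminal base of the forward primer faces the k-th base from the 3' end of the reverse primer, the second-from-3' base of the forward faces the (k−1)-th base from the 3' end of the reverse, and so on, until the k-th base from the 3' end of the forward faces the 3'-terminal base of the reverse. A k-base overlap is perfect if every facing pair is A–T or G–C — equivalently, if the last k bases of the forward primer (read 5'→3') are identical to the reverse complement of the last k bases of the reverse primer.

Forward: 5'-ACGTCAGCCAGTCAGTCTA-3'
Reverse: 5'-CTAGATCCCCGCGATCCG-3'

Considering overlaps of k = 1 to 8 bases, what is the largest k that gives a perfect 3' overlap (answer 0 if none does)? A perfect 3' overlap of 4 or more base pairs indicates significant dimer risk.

Longest perfect overlap: 0 complementary base pairs; below the dimer-risk threshold (threshold 4).

Last 8 bases (5'→3') — forward …TCAGTCTA, reverse …GCGATCCG.
Reverse complement of the reverse primer's last 8 bases: CGGATCGC; its first k bases are the reverse complement of the reverse primer's last k bases, so a perfect k-base overlap needs the forward primer's last k bases to equal them.
Comparing (forward last k vs required): k=1: A vs C ✗; k=2: TA vs CG ✗; k=3: CTA vs CGG ✗; k=4: TCTA vs CGGA ✗; k=5: GTCTA vs CGGAT ✗; k=6: AGTCTA vs CGGATC ✗; k=7: CAGTCTA vs CGGATCG ✗; k=8: TCAGTCTA vs CGGATCGC ✗.
No overlap length from 1 to 8 is perfect, so the longest perfect 3' overlap is 0.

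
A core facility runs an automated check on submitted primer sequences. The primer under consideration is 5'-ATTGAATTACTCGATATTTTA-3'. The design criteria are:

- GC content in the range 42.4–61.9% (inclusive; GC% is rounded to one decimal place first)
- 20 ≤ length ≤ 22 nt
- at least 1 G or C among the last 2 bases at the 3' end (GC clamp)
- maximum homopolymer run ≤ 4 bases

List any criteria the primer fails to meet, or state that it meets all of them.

Base counts: A=7, T=10, G=2, C=2 (length 21).
GC content: GC 4/21 = 19.0%, outside 42.4–61.9% ✗
length: length 21 ✓
GC clamp: 3' end TA has 0 G/C, need ≥1 ✗
homopolymer run: longest run = 4 ✓

Fails: GC content, GC clamp.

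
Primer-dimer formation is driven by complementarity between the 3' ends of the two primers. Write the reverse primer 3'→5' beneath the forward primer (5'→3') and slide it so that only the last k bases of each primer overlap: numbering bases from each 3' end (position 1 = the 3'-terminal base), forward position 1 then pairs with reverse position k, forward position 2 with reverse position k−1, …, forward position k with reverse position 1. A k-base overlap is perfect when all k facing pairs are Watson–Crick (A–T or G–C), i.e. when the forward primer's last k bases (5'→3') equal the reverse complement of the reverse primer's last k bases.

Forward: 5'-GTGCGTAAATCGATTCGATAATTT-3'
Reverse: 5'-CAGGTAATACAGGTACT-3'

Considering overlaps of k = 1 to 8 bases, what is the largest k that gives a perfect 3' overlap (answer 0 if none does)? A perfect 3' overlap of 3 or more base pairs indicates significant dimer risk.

Longest perfect overlap: 0 complementary base pairs; below the dimer-risk threshold (threshold 3).

Last 8 bases (5'→3') — forward …GATAATTT, reverse …CAGGTACT.
Reverse complement of the reverse primer's last 8 bases: AGTACCTG; its first k bases are the reverse complement of the reverse primer's last k bases, so a perfect k-base overlap needs the forward primer's last k bases to equal them.
Comparing (forward last k vs required): k=1: T vs A ✗; k=2: TT vs AG ✗; k=3: TTT vs AGT ✗; k=4: ATTT vs AGTA ✗; k=5: AATTT vs AGTAC ✗; k=6: TAATTT vs AGTACC ✗; k=7: ATAATTT vs AGTACCT ✗; k=8: GATAATTT vs AGTACCTG ✗.
No overlap length from 1 to 8 is perfect, so the longest perfect 3' overlap is 0.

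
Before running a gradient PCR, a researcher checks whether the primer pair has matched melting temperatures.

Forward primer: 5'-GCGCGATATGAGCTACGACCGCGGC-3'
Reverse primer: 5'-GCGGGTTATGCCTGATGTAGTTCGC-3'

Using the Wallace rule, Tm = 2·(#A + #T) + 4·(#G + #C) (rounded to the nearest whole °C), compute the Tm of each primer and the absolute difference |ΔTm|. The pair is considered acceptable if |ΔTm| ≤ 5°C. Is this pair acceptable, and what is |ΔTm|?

|ΔTm| = 6°C; the pair is not acceptable.

Forward: A=5 T=3 G=9 C=8 → Tm = 2·8 + 4·17 = 84°C.
Reverse: A=3 T=8 G=9 C=5 → Tm = 2·11 + 4·14 = 78°C.
|ΔTm| = |84 − 78| = 6°C, > 5°C.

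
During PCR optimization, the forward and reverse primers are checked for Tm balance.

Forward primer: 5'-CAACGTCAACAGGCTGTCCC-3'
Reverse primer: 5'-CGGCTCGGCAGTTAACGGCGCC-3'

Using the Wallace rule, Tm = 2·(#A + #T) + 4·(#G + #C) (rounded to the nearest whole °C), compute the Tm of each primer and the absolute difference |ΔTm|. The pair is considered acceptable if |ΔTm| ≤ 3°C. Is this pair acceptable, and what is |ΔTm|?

|ΔTm| = 12°C; the pair is not acceptable.

Forward: A=5 T=3 G=4 C=8 → Tm = 2·8 + 4·12 = 64°C.
Reverse: A=3 T=3 G=8 C=8 → Tm = 2·6 + 4·16 = 76°C.
|ΔTm| = |64 − 76| = 12°C, > 3°C.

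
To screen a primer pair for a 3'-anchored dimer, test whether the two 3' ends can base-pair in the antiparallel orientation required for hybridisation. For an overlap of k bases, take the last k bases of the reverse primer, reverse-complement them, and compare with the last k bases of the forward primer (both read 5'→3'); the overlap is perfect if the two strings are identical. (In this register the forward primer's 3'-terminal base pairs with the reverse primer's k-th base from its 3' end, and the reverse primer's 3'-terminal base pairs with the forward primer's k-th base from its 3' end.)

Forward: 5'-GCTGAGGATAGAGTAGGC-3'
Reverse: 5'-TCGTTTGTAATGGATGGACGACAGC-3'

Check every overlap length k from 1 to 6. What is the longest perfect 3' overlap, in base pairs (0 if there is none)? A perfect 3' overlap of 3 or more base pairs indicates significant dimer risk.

Last 6 bases (5'→3') — forward …GTAGGC, reverse …GACAGC.
Reverse complement of the reverse primer's last 6 bases: GCTGTC; its first k bases are the reverse complement of the reverse primer's last k bases, so a perfect k-base overlap needs the forward primer's last k bases to equal them.
Comparing (forward last k vs required): k=1: C vs G ✗; k=2: GC vs GC ✓; k=3: GGC vs GCT ✗; k=4: AGGC vs GCTG ✗; k=5: TAGGC vs GCTGT ✗; k=6: GTAGGC vs GCTGTC ✗.
Only k = 2 is perfect, so the longest perfect 3' overlap is 2.

Longest perfect overlap: 2 complementary base pairs; below the dimer-risk threshold (threshold 3).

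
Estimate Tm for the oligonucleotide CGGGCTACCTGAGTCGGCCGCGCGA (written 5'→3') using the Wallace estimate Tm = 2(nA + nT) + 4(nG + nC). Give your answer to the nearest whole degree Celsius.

Base counts: A=3, T=3, G=10, C=9 (length 25).
Tm = 2·(3+3) + 4·(10+9) = 2·6 + 4·19 = 12 + 76 = 88°C.

88°C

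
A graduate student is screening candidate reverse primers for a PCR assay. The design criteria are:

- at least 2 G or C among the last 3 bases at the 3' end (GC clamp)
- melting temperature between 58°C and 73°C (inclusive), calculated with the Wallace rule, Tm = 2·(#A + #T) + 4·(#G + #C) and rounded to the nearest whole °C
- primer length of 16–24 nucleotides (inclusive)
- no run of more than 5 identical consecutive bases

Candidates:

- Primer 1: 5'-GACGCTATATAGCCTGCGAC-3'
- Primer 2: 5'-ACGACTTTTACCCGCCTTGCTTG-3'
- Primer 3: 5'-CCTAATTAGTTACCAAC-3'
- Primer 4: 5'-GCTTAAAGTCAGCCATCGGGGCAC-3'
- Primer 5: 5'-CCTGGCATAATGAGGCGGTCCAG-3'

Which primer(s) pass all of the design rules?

Primer 1 (20 nt, A=5 T=4 G=5 C=6): 3' end GAC has 2 G/C ✓; Tm = 2·9 + 4·11 = 62°C ✓; length 20 ✓; longest run = 2 ✓ — passes.
Primer 2 (23 nt, A=3 T=8 G=4 C=8): 3' end TTG has 1 G/C, need ≥2 ✗; Tm = 2·11 + 4·12 = 70°C ✓; length 23 ✓; longest run = 4 ✓ — fails.
Primer 3 (17 nt, A=6 T=5 G=1 C=5): 3' end AAC has 1 G/C, need ≥2 ✗; Tm = 2·11 + 4·6 = 46°C, outside 58–73°C ✗; length 17 ✓; longest run = 2 ✓ — fails.
Primer 4 (24 nt, A=6 T=4 G=7 C=7): 3' end CAC has 2 G/C ✓; Tm = 2·10 + 4·14 = 76°C, outside 58–73°C ✗; length 24 ✓; longest run = 4 ✓ — fails.
Primer 5 (23 nt, A=5 T=4 G=8 C=6): 3' end CAG has 2 G/C ✓; Tm = 2·9 + 4·14 = 74°C, outside 58–73°C ✗; length 23 ✓; longest run = 2 ✓ — fails.

Primer 1 only.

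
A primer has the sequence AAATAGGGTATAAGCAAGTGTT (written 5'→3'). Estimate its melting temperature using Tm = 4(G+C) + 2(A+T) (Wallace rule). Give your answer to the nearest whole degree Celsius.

58°C

Base counts: A=9, T=6, G=6, C=1 (length 22).
Tm = 2·(9+6) + 4·(6+1) = 2·15 + 4·7 = 30 + 28 = 58°C.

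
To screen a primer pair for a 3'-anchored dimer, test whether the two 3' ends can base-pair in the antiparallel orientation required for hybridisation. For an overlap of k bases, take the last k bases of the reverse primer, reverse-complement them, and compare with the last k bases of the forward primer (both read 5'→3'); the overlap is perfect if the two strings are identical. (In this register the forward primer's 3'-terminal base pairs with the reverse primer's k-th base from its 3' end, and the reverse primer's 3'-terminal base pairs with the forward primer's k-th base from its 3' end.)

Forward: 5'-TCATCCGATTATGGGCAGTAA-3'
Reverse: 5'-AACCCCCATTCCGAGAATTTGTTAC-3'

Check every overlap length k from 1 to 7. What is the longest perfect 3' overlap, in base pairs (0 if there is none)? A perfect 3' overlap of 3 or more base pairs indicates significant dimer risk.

Longest perfect overlap: 4 complementary base pairs; significant dimer risk (threshold 3).

Last 7 bases (5'→3') — forward …GCAGTAA, reverse …TTGTTAC.
Reverse complement of the reverse primer's last 7 bases: GTAACAA; its first k bases are the reverse complement of the reverse primer's last k bases, so a perfect k-base overlap needs the forward primer's last k bases to equal them.
Comparing (forward last k vs required): k=1: A vs G ✗; k=2: AA vs GT ✗; k=3: TAA vs GTA ✗; k=4: GTAA vs GTAA ✓; k=5: AGTAA vs GTAAC ✗; k=6: CAGTAA vs GTAACA ✗; k=7: GCAGTAA vs GTAACAA ✗.
Only k = 4 is perfect, so the longest perfect 3' overlap is 4.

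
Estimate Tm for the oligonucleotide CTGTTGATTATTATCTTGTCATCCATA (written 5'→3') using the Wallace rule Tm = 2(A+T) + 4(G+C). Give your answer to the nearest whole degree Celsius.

Base counts: A=6, T=13, G=3, C=5 (length 27).
Tm = 2·(6+13) + 4·(3+5) = 2·19 + 4·8 = 38 + 32 = 70°C.

70°C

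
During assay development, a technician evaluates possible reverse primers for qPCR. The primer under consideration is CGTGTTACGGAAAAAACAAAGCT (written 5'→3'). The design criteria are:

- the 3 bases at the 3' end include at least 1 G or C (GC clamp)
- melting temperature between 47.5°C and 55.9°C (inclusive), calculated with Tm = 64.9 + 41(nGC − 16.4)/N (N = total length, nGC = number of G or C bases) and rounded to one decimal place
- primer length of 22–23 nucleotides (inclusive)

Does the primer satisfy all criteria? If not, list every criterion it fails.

Base counts: A=10, T=4, G=5, C=4 (length 23).
GC clamp: 3' end GCT has 2 G/C ✓
Tm: Tm = 64.9 + 41·(9 − 16.4)/23 = 51.7°C ✓
length: length 23 ✓

Meets all criteria.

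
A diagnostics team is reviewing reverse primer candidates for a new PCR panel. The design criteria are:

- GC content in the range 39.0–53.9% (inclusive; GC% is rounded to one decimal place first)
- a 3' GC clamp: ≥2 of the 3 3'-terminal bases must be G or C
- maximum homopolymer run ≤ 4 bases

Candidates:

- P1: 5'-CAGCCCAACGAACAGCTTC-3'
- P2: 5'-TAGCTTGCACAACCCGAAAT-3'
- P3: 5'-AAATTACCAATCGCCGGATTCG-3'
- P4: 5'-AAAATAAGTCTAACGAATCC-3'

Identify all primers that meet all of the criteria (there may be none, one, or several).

P1 (19 nt, A=6 T=2 G=3 C=8): GC 11/19 = 57.9%, outside 39.0–53.9% ✗; 3' end TTC has 1 G/C, need ≥2 ✗; longest run = 3 ✓ — fails.
P2 (20 nt, A=7 T=4 G=3 C=6): GC 9/20 = 45.0% ✓; 3' end AAT has 0 G/C, need ≥2 ✗; longest run = 3 ✓ — fails.
P3 (22 nt, A=7 T=5 G=4 C=6): GC 10/22 = 45.5% ✓; 3' end TCG has 2 G/C ✓; longest run = 3 ✓ — passes.
P4 (20 nt, A=10 T=4 G=2 C=4): GC 6/20 = 30.0%, outside 39.0–53.9% ✗; 3' end TCC has 2 G/C ✓; longest run = 4 ✓ — fails.

P3 only.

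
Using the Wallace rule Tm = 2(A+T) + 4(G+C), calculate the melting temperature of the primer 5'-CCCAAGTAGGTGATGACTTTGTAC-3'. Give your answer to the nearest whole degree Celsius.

Base counts: A=6, T=7, G=6, C=5 (length 24).
Tm = 2·(6+7) + 4·(6+5) = 2·13 + 4·11 = 26 + 44 = 70°C.

70°C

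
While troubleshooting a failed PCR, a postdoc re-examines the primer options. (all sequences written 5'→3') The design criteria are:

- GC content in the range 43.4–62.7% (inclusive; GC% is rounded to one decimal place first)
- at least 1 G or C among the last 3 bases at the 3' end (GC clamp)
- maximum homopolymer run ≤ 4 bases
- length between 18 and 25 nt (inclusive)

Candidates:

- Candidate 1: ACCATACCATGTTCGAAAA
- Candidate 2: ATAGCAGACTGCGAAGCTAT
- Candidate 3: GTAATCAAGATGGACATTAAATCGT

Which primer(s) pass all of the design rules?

Candidate 1 (19 nt, A=8 T=4 G=2 C=5): GC 7/19 = 36.8%, outside 43.4–62.7% ✗; 3' end AAA has 0 G/C, need ≥1 ✗; longest run = 4 ✓; length 19 ✓ — fails.
Candidate 2 (20 nt, A=7 T=4 G=5 C=4): GC 9/20 = 45.0% ✓; 3' end TAT has 0 G/C, need ≥1 ✗; longest run = 2 ✓; length 20 ✓ — fails.
Candidate 3 (25 nt, A=10 T=7 G=5 C=3): GC 8/25 = 32.0%, outside 43.4–62.7% ✗; 3' end CGT has 2 G/C ✓; longest run = 3 ✓; length 25 ✓ — fails.

None of the candidates satisfy all criteria.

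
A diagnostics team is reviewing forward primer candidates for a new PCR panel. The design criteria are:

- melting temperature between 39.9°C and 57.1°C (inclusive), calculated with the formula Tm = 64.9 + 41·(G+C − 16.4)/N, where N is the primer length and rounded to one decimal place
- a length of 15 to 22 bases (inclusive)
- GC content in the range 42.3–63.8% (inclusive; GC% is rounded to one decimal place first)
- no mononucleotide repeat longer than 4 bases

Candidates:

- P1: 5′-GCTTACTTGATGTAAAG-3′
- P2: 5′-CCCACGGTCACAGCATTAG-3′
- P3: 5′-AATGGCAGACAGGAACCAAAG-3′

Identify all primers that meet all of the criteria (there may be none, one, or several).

P1 (17 nt, A=5 T=6 G=4 C=2): Tm = 64.9 + 41·(6 − 16.4)/17 = 39.8°C, outside 39.9–57.1°C ✗; length 17 ✓; GC 6/17 = 35.3%, outside 42.3–63.8% ✗; longest run = 3 ✓ — fails.
P2 (19 nt, A=5 T=3 G=4 C=7): Tm = 64.9 + 41·(11 − 16.4)/19 = 53.2°C ✓; length 19 ✓; GC 11/19 = 57.9% ✓; longest run = 3 ✓ — passes.
P3 (21 nt, A=10 T=1 G=6 C=4): Tm = 64.9 + 41·(10 − 16.4)/21 = 52.4°C ✓; length 21 ✓; GC 10/21 = 47.6% ✓; longest run = 3 ✓ — passes.

P2 and P3.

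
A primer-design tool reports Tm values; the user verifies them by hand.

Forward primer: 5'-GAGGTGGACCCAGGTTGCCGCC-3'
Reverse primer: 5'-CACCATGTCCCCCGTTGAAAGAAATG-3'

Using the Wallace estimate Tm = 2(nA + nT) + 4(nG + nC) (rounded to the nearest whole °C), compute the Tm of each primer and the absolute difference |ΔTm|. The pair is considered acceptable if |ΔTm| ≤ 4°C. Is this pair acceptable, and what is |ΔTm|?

Forward: A=3 T=3 G=9 C=7 → Tm = 2·6 + 4·16 = 76°C.
Reverse: A=8 T=5 G=5 C=8 → Tm = 2·13 + 4·13 = 78°C.
|ΔTm| = |76 − 78| = 2°C, ≤ 4°C.

|ΔTm| = 2°C; the pair is acceptable.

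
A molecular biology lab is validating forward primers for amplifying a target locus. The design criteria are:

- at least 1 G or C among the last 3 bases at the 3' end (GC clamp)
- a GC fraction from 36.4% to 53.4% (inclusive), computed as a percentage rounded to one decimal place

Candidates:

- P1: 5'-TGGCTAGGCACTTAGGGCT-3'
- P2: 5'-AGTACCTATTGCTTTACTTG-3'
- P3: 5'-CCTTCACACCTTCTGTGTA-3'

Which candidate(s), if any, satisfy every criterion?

P1 (19 nt, A=3 T=5 G=7 C=4): 3' end GCT has 2 G/C ✓; GC 11/19 = 57.9%, outside 36.4–53.4% ✗ — fails.
P2 (20 nt, A=4 T=9 G=3 C=4): 3' end TTG has 1 G/C ✓; GC 7/20 = 35.0%, outside 36.4–53.4% ✗ — fails.
P3 (19 nt, A=3 T=7 G=2 C=7): 3' end GTA has 1 G/C ✓; GC 9/19 = 47.4% ✓ — passes.

P3 only.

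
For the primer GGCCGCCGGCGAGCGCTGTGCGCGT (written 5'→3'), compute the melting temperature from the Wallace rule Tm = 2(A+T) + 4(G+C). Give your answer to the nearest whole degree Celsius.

92°C

Base counts: A=1, T=3, G=12, C=9 (length 25).
Tm = 2·(1+3) + 4·(12+9) = 2·4 + 4·21 = 8 + 84 = 92°C.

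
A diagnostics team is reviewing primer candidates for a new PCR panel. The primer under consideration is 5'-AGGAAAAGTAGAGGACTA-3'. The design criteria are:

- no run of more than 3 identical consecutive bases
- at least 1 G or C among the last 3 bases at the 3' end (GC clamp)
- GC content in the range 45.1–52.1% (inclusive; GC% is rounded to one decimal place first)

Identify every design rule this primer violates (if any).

Base counts: A=9, T=2, G=6, C=1 (length 18).
homopolymer run: longest run = 4, exceeds 3 ✗
GC clamp: 3' end CTA has 1 G/C ✓
GC content: GC 7/18 = 38.9%, outside 45.1–52.1% ✗

Fails: homopolymer run, GC content.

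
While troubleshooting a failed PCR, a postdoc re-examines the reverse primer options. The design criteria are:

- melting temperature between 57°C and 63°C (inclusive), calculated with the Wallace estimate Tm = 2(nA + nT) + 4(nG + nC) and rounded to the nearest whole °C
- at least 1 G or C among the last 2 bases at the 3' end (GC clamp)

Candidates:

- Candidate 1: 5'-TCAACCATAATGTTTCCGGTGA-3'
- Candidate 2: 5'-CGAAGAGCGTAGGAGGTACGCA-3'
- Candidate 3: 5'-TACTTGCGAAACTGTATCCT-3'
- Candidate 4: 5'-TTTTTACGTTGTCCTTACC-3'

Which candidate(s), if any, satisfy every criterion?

Candidate 1 only.

Candidate 1 (22 nt, A=6 T=7 G=4 C=5): Tm = 2·13 + 4·9 = 62°C ✓; 3' end GA has 1 G/C ✓ — passes.
Candidate 2 (22 nt, A=7 T=2 G=9 C=4): Tm = 2·9 + 4·13 = 70°C, outside 57–63°C ✗; 3' end CA has 1 G/C ✓ — fails.
Candidate 3 (20 nt, A=5 T=7 G=3 C=5): Tm = 2·12 + 4·8 = 56°C, outside 57–63°C ✗; 3' end CT has 1 G/C ✓ — fails.
Candidate 4 (19 nt, A=2 T=10 G=2 C=5): Tm = 2·12 + 4·7 = 52°C, outside 57–63°C ✗; 3' end CC has 2 G/C ✓ — fails.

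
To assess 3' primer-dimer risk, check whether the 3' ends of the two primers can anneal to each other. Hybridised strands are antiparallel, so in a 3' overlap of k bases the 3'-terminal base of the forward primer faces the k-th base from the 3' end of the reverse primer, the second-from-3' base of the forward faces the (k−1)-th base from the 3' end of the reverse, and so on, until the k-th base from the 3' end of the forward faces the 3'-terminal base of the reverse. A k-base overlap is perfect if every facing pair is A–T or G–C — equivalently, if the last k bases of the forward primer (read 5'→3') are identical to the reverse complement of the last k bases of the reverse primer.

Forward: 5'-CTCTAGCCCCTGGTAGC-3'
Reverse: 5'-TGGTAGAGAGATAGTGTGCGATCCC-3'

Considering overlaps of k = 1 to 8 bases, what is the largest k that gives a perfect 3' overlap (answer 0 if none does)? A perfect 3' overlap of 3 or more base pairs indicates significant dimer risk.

Longest perfect overlap: 0 complementary base pairs; below the dimer-risk threshold (threshold 3).

Last 8 bases (5'→3') — forward …CTGGTAGC, reverse …GCGATCCC.
Reverse complement of the reverse primer's last 8 bases: GGGATCGC; its first k bases are the reverse complement of the reverse primer's last k bases, so a perfect k-base overlap needs the forward primer's last k bases to equal them.
Comparing (forward last k vs required): k=1: C vs G ✗; k=2: GC vs GG ✗; k=3: AGC vs GGG ✗; k=4: TAGC vs GGGA ✗; k=5: GTAGC vs GGGAT ✗; k=6: GGTAGC vs GGGATC ✗; k=7: TGGTAGC vs GGGATCG ✗; k=8: CTGGTAGC vs GGGATCGC ✗.
No overlap length from 1 to 8 is perfect, so the longest perfect 3' overlap is 0.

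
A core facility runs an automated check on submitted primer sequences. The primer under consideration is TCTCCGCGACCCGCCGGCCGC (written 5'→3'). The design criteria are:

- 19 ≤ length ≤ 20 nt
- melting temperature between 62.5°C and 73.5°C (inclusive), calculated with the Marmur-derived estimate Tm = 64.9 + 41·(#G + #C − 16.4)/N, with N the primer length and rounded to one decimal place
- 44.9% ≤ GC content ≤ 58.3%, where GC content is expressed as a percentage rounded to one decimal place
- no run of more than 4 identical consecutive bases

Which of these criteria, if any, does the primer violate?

Fails: length, GC content.

Base counts: A=1, T=2, G=6, C=12 (length 21).
length: length 21, outside 19–20 ✗
Tm: Tm = 64.9 + 41·(18 − 16.4)/21 = 68.0°C ✓
GC content: GC 18/21 = 85.7%, outside 44.9–58.3% ✗
homopolymer run: longest run = 3 ✓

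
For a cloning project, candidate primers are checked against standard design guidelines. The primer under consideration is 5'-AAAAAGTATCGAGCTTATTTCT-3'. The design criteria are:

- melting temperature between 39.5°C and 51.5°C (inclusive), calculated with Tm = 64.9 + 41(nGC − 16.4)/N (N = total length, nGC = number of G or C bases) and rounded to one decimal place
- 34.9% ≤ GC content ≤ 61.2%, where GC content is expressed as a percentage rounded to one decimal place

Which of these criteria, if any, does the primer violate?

Base counts: A=8, T=8, G=3, C=3 (length 22).
Tm: Tm = 64.9 + 41·(6 − 16.4)/22 = 45.5°C ✓
GC content: GC 6/22 = 27.3%, outside 34.9–61.2% ✗

Fails: GC content.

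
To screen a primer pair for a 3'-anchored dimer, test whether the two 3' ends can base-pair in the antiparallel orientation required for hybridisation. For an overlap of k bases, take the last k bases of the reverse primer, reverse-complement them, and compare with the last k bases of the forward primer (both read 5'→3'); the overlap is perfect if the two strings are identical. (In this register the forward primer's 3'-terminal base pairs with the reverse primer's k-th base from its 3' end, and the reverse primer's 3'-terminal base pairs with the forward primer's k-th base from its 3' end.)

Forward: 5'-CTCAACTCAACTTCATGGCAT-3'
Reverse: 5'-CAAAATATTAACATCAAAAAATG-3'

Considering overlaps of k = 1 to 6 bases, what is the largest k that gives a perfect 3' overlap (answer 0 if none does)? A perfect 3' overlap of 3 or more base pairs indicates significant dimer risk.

Longest perfect overlap: 3 complementary base pairs; significant dimer risk (threshold 3).

Last 6 bases (5'→3') — forward …TGGCAT, reverse …AAAATG.
Reverse complement of the reverse primer's last 6 bases: CATTTT; its first k bases are the reverse complement of the reverse primer's last k bases, so a perfect k-base overlap needs the forward primer's last k bases to equal them.
Comparing (forward last k vs required): k=1: T vs C ✗; k=2: AT vs CA ✗; k=3: CAT vs CAT ✓; k=4: GCAT vs CATT ✗; k=5: GGCAT vs CATTT ✗; k=6: TGGCAT vs CATTTT ✗.
Only k = 3 is perfect, so the longest perfect 3' overlap is 3.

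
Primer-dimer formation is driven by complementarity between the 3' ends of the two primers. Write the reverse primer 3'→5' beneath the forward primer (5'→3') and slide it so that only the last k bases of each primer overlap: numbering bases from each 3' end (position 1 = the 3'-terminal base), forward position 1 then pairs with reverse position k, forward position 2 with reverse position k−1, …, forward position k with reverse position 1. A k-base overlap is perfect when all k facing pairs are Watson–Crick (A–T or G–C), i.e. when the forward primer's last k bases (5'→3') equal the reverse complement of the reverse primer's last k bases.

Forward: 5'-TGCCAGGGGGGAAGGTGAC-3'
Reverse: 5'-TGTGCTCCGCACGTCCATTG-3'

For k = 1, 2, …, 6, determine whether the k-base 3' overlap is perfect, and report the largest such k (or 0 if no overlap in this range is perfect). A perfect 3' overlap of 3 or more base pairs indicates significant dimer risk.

Longest perfect overlap: 1 complementary base pair; below the dimer-risk threshold (threshold 3).

Last 6 bases (5'→3') — forward …GGTGAC, reverse …CCATTG.
Reverse complement of the reverse primer's last 6 bases: CAATGG; its first k bases are the reverse complement of the reverse primer's last k bases, so a perfect k-base overlap needs the forward primer's last k bases to equal them.
Comparing (forward last k vs required): k=1: C vs C ✓; k=2: AC vs CA ✗; k=3: GAC vs CAA ✗; k=4: TGAC vs CAAT ✗; k=5: GTGAC vs CAATG ✗; k=6: GGTGAC vs CAATGG ✗.
Only k = 1 is perfect, so the longest perfect 3' overlap is 1.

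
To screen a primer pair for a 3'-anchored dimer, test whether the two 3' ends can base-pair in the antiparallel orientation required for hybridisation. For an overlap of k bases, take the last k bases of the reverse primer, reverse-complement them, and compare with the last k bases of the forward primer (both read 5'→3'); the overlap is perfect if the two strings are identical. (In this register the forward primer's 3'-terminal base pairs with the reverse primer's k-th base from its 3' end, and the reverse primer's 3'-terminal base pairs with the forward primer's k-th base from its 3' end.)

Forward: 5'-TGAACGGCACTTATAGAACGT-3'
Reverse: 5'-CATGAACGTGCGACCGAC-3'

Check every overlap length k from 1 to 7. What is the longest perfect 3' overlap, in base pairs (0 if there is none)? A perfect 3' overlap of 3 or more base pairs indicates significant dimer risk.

Last 7 bases (5'→3') — forward …AGAACGT, reverse …GACCGAC.
Reverse complement of the reverse primer's last 7 bases: GTCGGTC; its first k bases are the reverse complement of the reverse primer's last k bases, so a perfect k-base overlap needs the forward primer's last k bases to equal them.
Comparing (forward last k vs required): k=1: T vs G ✗; k=2: GT vs GT ✓; k=3: CGT vs GTC ✗; k=4: ACGT vs GTCG ✗; k=5: AACGT vs GTCGG ✗; k=6: GAACGT vs GTCGGT ✗; k=7: AGAACGT vs GTCGGTC ✗.
Only k = 2 is perfect, so the longest perfect 3' overlap is 2.

Longest perfect overlap: 2 complementary base pairs; below the dimer-risk threshold (threshold 3).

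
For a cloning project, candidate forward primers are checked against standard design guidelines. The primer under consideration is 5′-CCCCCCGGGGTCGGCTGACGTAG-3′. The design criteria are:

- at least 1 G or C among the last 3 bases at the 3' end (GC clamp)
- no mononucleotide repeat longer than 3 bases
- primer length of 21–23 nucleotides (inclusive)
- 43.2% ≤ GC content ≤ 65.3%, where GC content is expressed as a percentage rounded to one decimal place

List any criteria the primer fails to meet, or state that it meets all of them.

Fails: homopolymer run, GC content.

Base counts: A=2, T=3, G=9, C=9 (length 23).
GC clamp: 3' end TAG has 1 G/C ✓
homopolymer run: longest run = 6, exceeds 3 ✗
length: length 23 ✓
GC content: GC 18/23 = 78.3%, outside 43.2–65.3% ✗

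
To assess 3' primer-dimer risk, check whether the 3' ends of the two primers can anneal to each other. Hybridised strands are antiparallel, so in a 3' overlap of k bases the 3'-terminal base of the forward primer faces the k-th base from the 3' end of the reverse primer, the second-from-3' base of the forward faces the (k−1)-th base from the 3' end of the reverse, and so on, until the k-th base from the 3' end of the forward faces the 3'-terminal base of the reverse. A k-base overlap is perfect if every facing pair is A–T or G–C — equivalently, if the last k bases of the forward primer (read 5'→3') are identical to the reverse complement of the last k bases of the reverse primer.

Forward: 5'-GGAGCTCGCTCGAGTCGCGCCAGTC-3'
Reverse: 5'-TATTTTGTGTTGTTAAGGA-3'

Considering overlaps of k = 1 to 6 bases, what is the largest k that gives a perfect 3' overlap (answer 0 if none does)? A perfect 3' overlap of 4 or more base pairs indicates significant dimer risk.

Longest perfect overlap: 2 complementary base pairs; below the dimer-risk threshold (threshold 4).

Last 6 bases (5'→3') — forward …CCAGTC, reverse …TAAGGA.
Reverse complement of the reverse primer's last 6 bases: TCCTTA; its first k bases are the reverse complement of the reverse primer's last k bases, so a perfect k-base overlap needs the forward primer's last k bases to equal them.
Comparing (forward last k vs required): k=1: C vs T ✗; k=2: TC vs TC ✓; k=3: GTC vs TCC ✗; k=4: AGTC vs TCCT ✗; k=5: CAGTC vs TCCTT ✗; k=6: CCAGTC vs TCCTTA ✗.
Only k = 2 is perfect, so the longest perfect 3' overlap is 2.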